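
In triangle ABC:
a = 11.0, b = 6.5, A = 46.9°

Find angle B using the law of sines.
a/sin(A) = b/sin(B)  ⇒  sin(B) = b·sin(A)/a = 6.5·sin(46.9°)/11.0
sin(46.9°) ≈ 0.730162
sin(B) ≈ 6.5·0.730162/11.0 ≈ 4.74605/11.0 ≈ 0.43146
B = arcsin(0.43146) ≈ 25.5602°
(Since b ≤ a we need B ≤ A, so the obtuse alternative 180° − 25.5602° ≈ 154.44° is rejected.)

B = 25.56°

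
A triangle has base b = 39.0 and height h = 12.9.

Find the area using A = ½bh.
A = ½·b·h = ½·39.0·12.9 = ½·503.1 = 251.55

Area = 251.55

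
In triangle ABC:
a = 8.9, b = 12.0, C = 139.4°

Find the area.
Two sides and the included angle (SAS): A = ½·a·b·sin(C) = ½·8.9·12.0·sin(139.4°)
sin(139.4°) ≈ 0.650774
A ≈ ½·106.8·0.650774 = 53.4·0.650774 ≈ 34.7513

Area = 34.75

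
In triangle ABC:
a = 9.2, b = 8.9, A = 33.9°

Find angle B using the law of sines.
a/sin(A) = b/sin(B)  ⇒  sin(B) = b·sin(A)/a = 8.9·sin(33.9°)/9.2
sin(33.9°) ≈ 0.557745
sin(B) ≈ 8.9·0.557745/9.2 ≈ 4.96393/9.2 ≈ 0.539558
B = arcsin(0.539558) ≈ 32.6535°
(Since b ≤ a we need B ≤ A, so the obtuse alternative 180° − 32.6535° ≈ 147.346° is rejected.)

B = 32.65°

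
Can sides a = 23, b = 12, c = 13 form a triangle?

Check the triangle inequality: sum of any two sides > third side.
a + b vs c: 23 + 12 = 35 > 13  ✓
a + c vs b: 23 + 13 = 36 > 12  ✓
b + c vs a: 12 + 13 = 25 > 23  ✓

Yes, triangle inequality satisfied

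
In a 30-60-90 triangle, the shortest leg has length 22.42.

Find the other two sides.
In a 30-60-90 triangle the sides are in ratio 1 : √3 : 2 (short leg : long leg : hypotenuse).
Long leg = 22.42·√3 ≈ 22.42·1.73205 ≈ 38.8326
Hypotenuse = 2·22.42 = 44.84

Long leg = 22.42√3 = 38.83, Hypotenuse = 44.84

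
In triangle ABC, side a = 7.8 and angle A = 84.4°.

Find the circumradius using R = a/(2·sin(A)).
R = a/(2·sin(A)) = 7.8/(2·sin(84.4°))
sin(84.4°) ≈ 0.995227
R ≈ 7.8/(2·0.995227) = 7.8/1.99045 ≈ 3.9187

R = 3.919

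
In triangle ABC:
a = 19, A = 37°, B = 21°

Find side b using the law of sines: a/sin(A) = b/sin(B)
a/sin(A) = b/sin(B)  ⇒  b = a·sin(B)/sin(A) = 19·sin(21°)/sin(37°)
sin(21°) ≈ 0.358368, sin(37°) ≈ 0.601815
b ≈ 19·0.358368/0.601815 ≈ 6.80899/0.601815 ≈ 11.3141

b = 11.31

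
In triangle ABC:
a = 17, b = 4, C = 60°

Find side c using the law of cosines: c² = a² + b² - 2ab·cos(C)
c² = 17² + 4² − 2·17·4·cos(60°)
cos(60°) ≈ 0.5
c² ≈ 289 + 16 − 136·(0.5) ≈ 305 − 68 ≈ 237
c ≈ √237 ≈ 15.3948

c = 15.39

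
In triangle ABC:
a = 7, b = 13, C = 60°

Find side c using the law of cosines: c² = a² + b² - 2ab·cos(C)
c² = 7² + 13² − 2·7·13·cos(60°)
cos(60°) ≈ 0.5
c² ≈ 49 + 169 − 182·(0.5) ≈ 218 − 91 ≈ 127
c ≈ √127 ≈ 11.2694

c = 11.27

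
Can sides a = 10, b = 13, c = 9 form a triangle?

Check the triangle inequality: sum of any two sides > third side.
a + b vs c: 10 + 13 = 23 > 9  ✓
a + c vs b: 10 + 9 = 19 > 13  ✓
b + c vs a: 13 + 9 = 22 > 10  ✓

Yes, triangle inequality satisfied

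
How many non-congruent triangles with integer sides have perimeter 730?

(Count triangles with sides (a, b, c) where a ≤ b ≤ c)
Let a ≤ b ≤ c with a + b + c = 730. The only binding inequality is a + b > c, i.e. 730 − c > c, so c < 730/2; and c ≥ 730/3 since c is the largest side.
So 244 ≤ c ≤ 364. For each c, b runs from ⌈(730 − c)/2⌉ up to c (then a = 730 − b − c satisfies 1 ≤ a ≤ b automatically), giving c − ⌈(730 − c)/2⌉ + 1 choices.
Summing over c: 2 + 3 + 5 + 6 + … + 180 + 182  (121 terms, c = 244, …, 364) = 11102
Check (closed form: nearest integer to p²/48 for even p, (p+3)²/48 for odd p): 730²/48 = 532900/48 ≈ 11102.08 → 11102

11102 triangles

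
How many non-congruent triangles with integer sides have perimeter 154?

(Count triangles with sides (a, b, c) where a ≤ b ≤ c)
Let a ≤ b ≤ c with a + b + c = 154. The only binding inequality is a + b > c, i.e. 154 − c > c, so c < 154/2; and c ≥ 154/3 since c is the largest side.
So 52 ≤ c ≤ 76. For each c, b runs from ⌈(154 − c)/2⌉ up to c (then a = 154 − b − c satisfies 1 ≤ a ≤ b automatically), giving c − ⌈(154 − c)/2⌉ + 1 choices.
Summing over c: 2 + 3 + 5 + 6 + … + 36 + 38  (25 terms, c = 52, …, 76) = 494
Check (closed form: nearest integer to p²/48 for even p, (p+3)²/48 for odd p): 154²/48 = 23716/48 ≈ 494.08 → 494

494 triangles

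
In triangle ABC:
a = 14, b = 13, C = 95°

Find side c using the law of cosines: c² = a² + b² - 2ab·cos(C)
c² = 14² + 13² − 2·14·13·cos(95°)
cos(95°) ≈ -0.0871557
c² ≈ 196 + 169 − 364·(-0.0871557) ≈ 365 + 31.7247 ≈ 396.725
c ≈ √396.725 ≈ 19.9179

c = 19.92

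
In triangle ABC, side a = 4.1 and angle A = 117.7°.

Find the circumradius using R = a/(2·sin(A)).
R = a/(2·sin(A)) = 4.1/(2·sin(117.7°))
sin(117.7°) ≈ 0.885394
R ≈ 4.1/(2·0.885394) = 4.1/1.77079 ≈ 2.31535

R = 2.315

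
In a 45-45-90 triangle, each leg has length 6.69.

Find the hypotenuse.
In a 45-45-90 triangle the sides are in ratio 1 : 1 : √2, so hypotenuse = leg·√2.
Hypotenuse = 6.69·√2 ≈ 6.69·1.41421 ≈ 9.46109

Hypotenuse = 6.69√2 = 9.461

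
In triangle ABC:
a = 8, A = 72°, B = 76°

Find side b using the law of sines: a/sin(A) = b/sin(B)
a/sin(A) = b/sin(B)  ⇒  b = a·sin(B)/sin(A) = 8·sin(76°)/sin(72°)
sin(76°) ≈ 0.970296, sin(72°) ≈ 0.951057
b ≈ 8·0.970296/0.951057 ≈ 7.76237/0.951057 ≈ 8.16183

b = 8.162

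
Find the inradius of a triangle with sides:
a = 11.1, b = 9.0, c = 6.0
r = Area/s where s is the semi-perimeter.
s = (11.1 + 9.0 + 6.0)/2 = 26.1/2 = 13.05
Area = √(s(s−a)(s−b)(s−c)) = √(13.05·1.95·4.05·7.05) ≈ √726.59 ≈ 26.9553
r ≈ 26.9553/13.05 ≈ 2.06554

r = 2.066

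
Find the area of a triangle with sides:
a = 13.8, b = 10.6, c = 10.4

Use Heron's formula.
s = (13.8 + 10.6 + 10.4)/2 = 34.8/2 = 17.4
s − a = 3.6, s − b = 6.8, s − c = 7
s(s−a)(s−b)(s−c) = 17.4·3.6·6.8·7 ≈ 2981.66
Area = √2981.66 ≈ 54.6046

Area = 54.6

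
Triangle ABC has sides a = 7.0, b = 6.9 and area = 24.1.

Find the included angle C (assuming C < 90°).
Area = ½·a·b·sin(C)  ⇒  sin(C) = 2·Area/(a·b) = 2·24.1/(7.0·6.9) = 48.2/48.3 ≈ 0.99793
C = arcsin(0.99793) ≈ 86.3124° (taking the acute solution since C < 90°)

C = 86.31°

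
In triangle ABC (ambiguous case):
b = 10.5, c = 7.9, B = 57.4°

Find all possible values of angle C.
b/sin(B) = c/sin(C)  ⇒  sin(C) = c·sin(B)/b = 7.9·sin(57.4°)/10.5
sin(57.4°) ≈ 0.842452
sin(C) ≈ 7.9·0.842452/10.5 ≈ 6.65537/10.5 ≈ 0.633845
Candidate 1: C₁ = arcsin(0.633845) ≈ 39.3344°  →  A = 180° − 57.4° − 39.3344° ≈ 83.2656° > 0, valid
Candidate 2: C₂ = 180° − C₁ ≈ 140.666°  →  A = 180° − 57.4° − 140.666° ≈ -18.0656° ≤ 0, not a valid triangle

C = 39.33° (one solution)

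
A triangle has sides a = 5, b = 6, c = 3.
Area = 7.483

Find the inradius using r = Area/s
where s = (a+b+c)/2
s = (5 + 6 + 3)/2 = 14/2 = 7
r = Area/s = 7.483/7 ≈ 1.069

r = 1.069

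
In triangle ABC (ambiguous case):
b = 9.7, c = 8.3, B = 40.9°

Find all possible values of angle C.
b/sin(B) = c/sin(C)  ⇒  sin(C) = c·sin(B)/b = 8.3·sin(40.9°)/9.7
sin(40.9°) ≈ 0.654741
sin(C) ≈ 8.3·0.654741/9.7 ≈ 5.43435/9.7 ≈ 0.560242
Candidate 1: C₁ = arcsin(0.560242) ≈ 34.0725°  →  A = 180° − 40.9° − 34.0725° ≈ 105.027° > 0, valid
Candidate 2: C₂ = 180° − C₁ ≈ 145.927°  →  A = 180° − 40.9° − 145.927° ≈ -6.8275° ≤ 0, not a valid triangle

C = 34.07° (one solution)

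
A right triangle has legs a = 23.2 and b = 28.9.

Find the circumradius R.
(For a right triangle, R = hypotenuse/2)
Hypotenuse c = √(a² + b²) = √(538.24 + 835.21) = √1373.45 ≈ 37.0601
R = c/2 ≈ 37.0601/2 ≈ 18.53

R = 18.53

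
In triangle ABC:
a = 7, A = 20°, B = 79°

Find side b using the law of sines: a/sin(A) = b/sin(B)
a/sin(A) = b/sin(B)  ⇒  b = a·sin(B)/sin(A) = 7·sin(79°)/sin(20°)
sin(79°) ≈ 0.981627, sin(20°) ≈ 0.34202
b ≈ 7·0.981627/0.34202 ≈ 6.87139/0.34202 ≈ 20.0906

b = 20.09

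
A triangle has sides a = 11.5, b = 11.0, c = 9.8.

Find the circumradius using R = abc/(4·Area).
First find the area with Heron's formula.
s = (11.5 + 11.0 + 9.8)/2 = 16.15
Area = √(s(s−a)(s−b)(s−c)) = √(16.15·4.65·5.15·6.35) ≈ √2455.88 ≈ 49.5568
abc = 11.5·11.0·9.8 = 1239.7
R = abc/(4·Area) ≈ 1239.7/(4·49.5568) = 1239.7/198.227 ≈ 6.25394

R = 6.254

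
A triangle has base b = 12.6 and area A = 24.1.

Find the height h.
A = ½·b·h  ⇒  h = 2A/b = 2·24.1/12.6 = 48.2/12.6 ≈ 3.8254

h = 3.825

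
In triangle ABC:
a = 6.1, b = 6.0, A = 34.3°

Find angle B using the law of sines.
a/sin(A) = b/sin(B)  ⇒  sin(B) = b·sin(A)/a = 6.0·sin(34.3°)/6.1
sin(34.3°) ≈ 0.563526
sin(B) ≈ 6.0·0.563526/6.1 ≈ 3.38116/6.1 ≈ 0.554288
B = arcsin(0.554288) ≈ 33.6617°
(Since b ≤ a we need B ≤ A, so the obtuse alternative 180° − 33.6617° ≈ 146.338° is rejected.)

B = 33.66°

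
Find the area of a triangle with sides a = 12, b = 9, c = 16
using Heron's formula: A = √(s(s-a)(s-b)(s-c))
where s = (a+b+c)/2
s = (12 + 9 + 16)/2 = 37/2 = 18.5
s − a = 6.5, s − b = 9.5, s − c = 2.5
s(s−a)(s−b)(s−c) = 18.5·6.5·9.5·2.5 = 2855.9375
Area = √2855.9375 ≈ 53.441

s = 18.5, Area = 53.44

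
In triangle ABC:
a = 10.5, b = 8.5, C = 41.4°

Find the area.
Two sides and the included angle (SAS): A = ½·a·b·sin(C) = ½·10.5·8.5·sin(41.4°)
sin(41.4°) ≈ 0.661312
A ≈ ½·89.25·0.661312 = 44.625·0.661312 ≈ 29.511

Area = 29.51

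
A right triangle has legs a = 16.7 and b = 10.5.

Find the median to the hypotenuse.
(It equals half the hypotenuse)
Hypotenuse c = √(a² + b²) = √(278.89 + 110.25) = √389.14 ≈ 19.7266
Median to hypotenuse = c/2 ≈ 19.7266/2 ≈ 9.86332

Median = 9.863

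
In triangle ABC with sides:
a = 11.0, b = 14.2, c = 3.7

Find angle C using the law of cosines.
c² = a² + b² − 2ab·cos(C)  ⇒  cos(C) = (a² + b² − c²)/(2ab)
cos(C) = (11.0² + 14.2² − 3.7²)/(2·11.0·14.2) = (121 + 201.64 − 13.69)/312.4 = 308.95/312.4 ≈ 0.988956
C = arccos(0.988956) ≈ 8.52299°

C = 8.523°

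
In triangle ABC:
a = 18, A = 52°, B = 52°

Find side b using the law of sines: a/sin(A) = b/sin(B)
a/sin(A) = b/sin(B)  ⇒  b = a·sin(B)/sin(A) = 18·sin(52°)/sin(52°)
sin(52°) ≈ 0.788011, sin(52°) ≈ 0.788011
b ≈ 18·0.788011/0.788011 ≈ 14.1842/0.788011 ≈ 18

b = 18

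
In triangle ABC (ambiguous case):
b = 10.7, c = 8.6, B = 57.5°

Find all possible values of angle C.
b/sin(B) = c/sin(C)  ⇒  sin(C) = c·sin(B)/b = 8.6·sin(57.5°)/10.7
sin(57.5°) ≈ 0.843391
sin(C) ≈ 8.6·0.843391/10.7 ≈ 7.25317/10.7 ≈ 0.677866
Candidate 1: C₁ = arcsin(0.677866) ≈ 42.6771°  →  A = 180° − 57.5° − 42.6771° ≈ 79.8229° > 0, valid
Candidate 2: C₂ = 180° − C₁ ≈ 137.323°  →  A = 180° − 57.5° − 137.323° ≈ -14.8229° ≤ 0, not a valid triangle

C = 42.68° (one solution)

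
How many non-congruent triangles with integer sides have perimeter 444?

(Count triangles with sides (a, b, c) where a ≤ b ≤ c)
Let a ≤ b ≤ c with a + b + c = 444. The only binding inequality is a + b > c, i.e. 444 − c > c, so c < 444/2; and c ≥ 444/3 since c is the largest side.
So 148 ≤ c ≤ 221. For each c, b runs from ⌈(444 − c)/2⌉ up to c (then a = 444 − b − c satisfies 1 ≤ a ≤ b automatically), giving c − ⌈(444 − c)/2⌉ + 1 choices.
Summing over c: 1 + 2 + 4 + 5 + … + 109 + 110  (74 terms, c = 148, …, 221) = 4107
Check (closed form: nearest integer to p²/48 for even p, (p+3)²/48 for odd p): 444²/48 = 197136/48 ≈ 4107.00 → 4107

4107 triangles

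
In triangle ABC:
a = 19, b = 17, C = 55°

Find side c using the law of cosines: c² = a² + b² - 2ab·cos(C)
c² = 19² + 17² − 2·19·17·cos(55°)
cos(55°) ≈ 0.573576
c² ≈ 361 + 289 − 646·(0.573576) ≈ 650 − 370.53 ≈ 279.47
c ≈ √279.47 ≈ 16.7173

c = 16.72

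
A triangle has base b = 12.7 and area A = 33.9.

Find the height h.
A = ½·b·h  ⇒  h = 2A/b = 2·33.9/12.7 = 67.8/12.7 ≈ 5.33858

h = 5.339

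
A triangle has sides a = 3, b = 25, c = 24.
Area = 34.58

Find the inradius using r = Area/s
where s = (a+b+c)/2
s = (3 + 25 + 24)/2 = 52/2 = 26
r = Area/s = 34.58/26 ≈ 1.33

r = 1.33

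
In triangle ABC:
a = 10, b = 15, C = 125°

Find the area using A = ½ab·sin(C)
A = ½·a·b·sin(C) = ½·10·15·sin(125°)
sin(125°) ≈ 0.819152
A ≈ ½·150·0.819152 = 75·0.819152 ≈ 61.4364

Area = 61.44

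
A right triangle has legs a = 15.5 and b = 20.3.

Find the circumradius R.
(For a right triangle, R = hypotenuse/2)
Hypotenuse c = √(a² + b²) = √(240.25 + 412.09) = √652.34 ≈ 25.5409
R = c/2 ≈ 25.5409/2 ≈ 12.7705

R = 12.77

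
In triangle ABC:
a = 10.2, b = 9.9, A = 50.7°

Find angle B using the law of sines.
a/sin(A) = b/sin(B)  ⇒  sin(B) = b·sin(A)/a = 9.9·sin(50.7°)/10.2
sin(50.7°) ≈ 0.77384
sin(B) ≈ 9.9·0.77384/10.2 ≈ 7.66102/10.2 ≈ 0.75108
B = arcsin(0.75108) ≈ 48.684°
(Since b ≤ a we need B ≤ A, so the obtuse alternative 180° − 48.684° ≈ 131.316° is rejected.)

B = 48.68°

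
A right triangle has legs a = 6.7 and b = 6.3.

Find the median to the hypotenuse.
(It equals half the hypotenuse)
Hypotenuse c = √(a² + b²) = √(44.89 + 39.69) = √84.58 ≈ 9.19674
Median to hypotenuse = c/2 ≈ 9.19674/2 ≈ 4.59837

Median = 4.598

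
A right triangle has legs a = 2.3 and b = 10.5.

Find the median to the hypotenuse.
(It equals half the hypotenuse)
Hypotenuse c = √(a² + b²) = √(5.29 + 110.25) = √115.54 ≈ 10.749
Median to hypotenuse = c/2 ≈ 10.749/2 ≈ 5.37448

Median = 5.374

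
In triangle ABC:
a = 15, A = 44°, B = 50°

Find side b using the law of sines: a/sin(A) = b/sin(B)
a/sin(A) = b/sin(B)  ⇒  b = a·sin(B)/sin(A) = 15·sin(50°)/sin(44°)
sin(50°) ≈ 0.766044, sin(44°) ≈ 0.694658
b ≈ 15·0.766044/0.694658 ≈ 11.4907/0.694658 ≈ 16.5415

b = 16.54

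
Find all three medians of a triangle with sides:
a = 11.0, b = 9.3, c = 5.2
Median formula: m_a = ½√(2b² + 2c² − a²) (and cyclically). a² = 121, b² = 86.49, c² = 27.04.
m_a = ½√(2·86.49 + 2·27.04 − 121) = ½√106.06 ≈ ½·10.2985 ≈ 5.14927
m_b = ½√(2·121 + 2·27.04 − 86.49) = ½√209.59 ≈ ½·14.4772 ≈ 7.23861
m_c = ½√(2·121 + 2·86.49 − 27.04) = ½√387.94 ≈ ½·19.6962 ≈ 9.8481

m_a = 5.149, m_b = 7.239, m_c = 9.848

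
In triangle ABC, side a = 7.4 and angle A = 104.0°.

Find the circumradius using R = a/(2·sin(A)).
R = a/(2·sin(A)) = 7.4/(2·sin(104.0°))
sin(104.0°) ≈ 0.970296
R ≈ 7.4/(2·0.970296) = 7.4/1.94059 ≈ 3.81327

R = 3.813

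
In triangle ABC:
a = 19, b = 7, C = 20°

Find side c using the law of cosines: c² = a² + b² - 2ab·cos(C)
c² = 19² + 7² − 2·19·7·cos(20°)
cos(20°) ≈ 0.939693
c² ≈ 361 + 49 − 266·(0.939693) ≈ 410 − 249.958 ≈ 160.042
c ≈ √160.042 ≈ 12.6508

c = 12.65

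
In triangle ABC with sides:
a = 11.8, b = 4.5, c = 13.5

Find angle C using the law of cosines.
c² = a² + b² − 2ab·cos(C)  ⇒  cos(C) = (a² + b² − c²)/(2ab)
cos(C) = (11.8² + 4.5² − 13.5²)/(2·11.8·4.5) = (139.24 + 20.25 − 182.25)/106.2 = -22.76/106.2 ≈ -0.214313
C = arccos(-0.214313) ≈ 102.375°

C = 102.4°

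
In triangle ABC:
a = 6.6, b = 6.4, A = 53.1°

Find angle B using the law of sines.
a/sin(A) = b/sin(B)  ⇒  sin(B) = b·sin(A)/a = 6.4·sin(53.1°)/6.6
sin(53.1°) ≈ 0.799685
sin(B) ≈ 6.4·0.799685/6.6 ≈ 5.11798/6.6 ≈ 0.775452
B = arcsin(0.775452) ≈ 50.846°
(Since b ≤ a we need B ≤ A, so the obtuse alternative 180° − 50.846° ≈ 129.154° is rejected.)

B = 50.85°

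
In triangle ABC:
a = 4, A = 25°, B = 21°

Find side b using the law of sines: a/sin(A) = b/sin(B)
a/sin(A) = b/sin(B)  ⇒  b = a·sin(B)/sin(A) = 4·sin(21°)/sin(25°)
sin(21°) ≈ 0.358368, sin(25°) ≈ 0.422618
b ≈ 4·0.358368/0.422618 ≈ 1.43347/0.422618 ≈ 3.39188

b = 3.392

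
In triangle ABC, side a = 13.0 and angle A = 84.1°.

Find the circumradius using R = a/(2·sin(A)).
R = a/(2·sin(A)) = 13.0/(2·sin(84.1°))
sin(84.1°) ≈ 0.994703
R ≈ 13.0/(2·0.994703) = 13.0/1.98941 ≈ 6.53462

R = 6.535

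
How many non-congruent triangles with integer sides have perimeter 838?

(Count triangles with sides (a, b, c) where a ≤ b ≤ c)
Let a ≤ b ≤ c with a + b + c = 838. The only binding inequality is a + b > c, i.e. 838 − c > c, so c < 838/2; and c ≥ 838/3 since c is the largest side.
So 280 ≤ c ≤ 418. For each c, b runs from ⌈(838 − c)/2⌉ up to c (then a = 838 − b − c satisfies 1 ≤ a ≤ b automatically), giving c − ⌈(838 − c)/2⌉ + 1 choices.
Summing over c: 2 + 3 + 5 + 6 + … + 207 + 209  (139 terms, c = 280, …, 418) = 14630
Check (closed form: nearest integer to p²/48 for even p, (p+3)²/48 for odd p): 838²/48 = 702244/48 ≈ 14630.08 → 14630

14630 triangles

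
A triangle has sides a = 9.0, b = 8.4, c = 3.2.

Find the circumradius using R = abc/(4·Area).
First find the area with Heron's formula.
s = (9.0 + 8.4 + 3.2)/2 = 10.3
Area = √(s(s−a)(s−b)(s−c)) = √(10.3·1.3·1.9·7.1) ≈ √180.631 ≈ 13.4399
abc = 9.0·8.4·3.2 = 241.92
R = abc/(4·Area) ≈ 241.92/(4·13.4399) = 241.92/53.7596 ≈ 4.50003

R = 4.5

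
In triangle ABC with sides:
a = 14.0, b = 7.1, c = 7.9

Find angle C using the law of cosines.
c² = a² + b² − 2ab·cos(C)  ⇒  cos(C) = (a² + b² − c²)/(2ab)
cos(C) = (14.0² + 7.1² − 7.9²)/(2·14.0·7.1) = (196 + 50.41 − 62.41)/198.8 = 184/198.8 ≈ 0.925553
C = arccos(0.925553) ≈ 22.2481°

C = 22.25°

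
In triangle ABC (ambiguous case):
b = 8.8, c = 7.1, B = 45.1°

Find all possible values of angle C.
b/sin(B) = c/sin(C)  ⇒  sin(C) = c·sin(B)/b = 7.1·sin(45.1°)/8.8
sin(45.1°) ≈ 0.70834
sin(C) ≈ 7.1·0.70834/8.8 ≈ 5.02921/8.8 ≈ 0.571501
Candidate 1: C₁ = arcsin(0.571501) ≈ 34.855°  →  A = 180° − 45.1° − 34.855° ≈ 100.045° > 0, valid
Candidate 2: C₂ = 180° − C₁ ≈ 145.145°  →  A = 180° − 45.1° − 145.145° ≈ -10.245° ≤ 0, not a valid triangle

C = 34.85° (one solution)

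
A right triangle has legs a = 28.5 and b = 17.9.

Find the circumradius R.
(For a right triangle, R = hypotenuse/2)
Hypotenuse c = √(a² + b²) = √(812.25 + 320.41) = √1132.66 ≈ 33.655
R = c/2 ≈ 33.655/2 ≈ 16.8275

R = 16.83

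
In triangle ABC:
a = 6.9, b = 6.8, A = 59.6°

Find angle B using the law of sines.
a/sin(A) = b/sin(B)  ⇒  sin(B) = b·sin(A)/a = 6.8·sin(59.6°)/6.9
sin(59.6°) ≈ 0.862514
sin(B) ≈ 6.8·0.862514/6.9 ≈ 5.86509/6.9 ≈ 0.850013
B = arcsin(0.850013) ≈ 58.2131°
(Since b ≤ a we need B ≤ A, so the obtuse alternative 180° − 58.2131° ≈ 121.787° is rejected.)

B = 58.21°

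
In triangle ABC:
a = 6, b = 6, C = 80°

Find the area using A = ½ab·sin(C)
A = ½·a·b·sin(C) = ½·6·6·sin(80°)
sin(80°) ≈ 0.984808
A ≈ ½·36·0.984808 = 18·0.984808 ≈ 17.7265

Area = 17.73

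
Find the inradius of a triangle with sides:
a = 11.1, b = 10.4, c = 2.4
r = Area/s where s is the semi-perimeter.
s = (11.1 + 10.4 + 2.4)/2 = 23.9/2 = 11.95
Area = √(s(s−a)(s−b)(s−c)) = √(11.95·0.85·1.55·9.55) ≈ √150.356 ≈ 12.262
r ≈ 12.262/11.95 ≈ 1.02611

r = 1.026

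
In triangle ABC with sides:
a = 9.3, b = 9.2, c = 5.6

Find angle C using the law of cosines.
c² = a² + b² − 2ab·cos(C)  ⇒  cos(C) = (a² + b² − c²)/(2ab)
cos(C) = (9.3² + 9.2² − 5.6²)/(2·9.3·9.2) = (86.49 + 84.64 − 31.36)/171.12 = 139.77/171.12 ≈ 0.816795
C = arccos(0.816795) ≈ 35.2347°

C = 35.23°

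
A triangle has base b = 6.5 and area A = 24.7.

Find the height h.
A = ½·b·h  ⇒  h = 2A/b = 2·24.7/6.5 = 49.4/6.5 ≈ 7.6

h = 7.6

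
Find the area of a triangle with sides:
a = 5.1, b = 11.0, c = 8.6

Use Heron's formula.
s = (5.1 + 11.0 + 8.6)/2 = 24.7/2 = 12.35
s − a = 7.25, s − b = 1.35, s − c = 3.75
s(s−a)(s−b)(s−c) = 12.35·7.25·1.35·3.75 ≈ 453.284
Area = √453.284 ≈ 21.2905

Area = 21.29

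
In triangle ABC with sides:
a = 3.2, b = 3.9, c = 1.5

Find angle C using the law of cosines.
c² = a² + b² − 2ab·cos(C)  ⇒  cos(C) = (a² + b² − c²)/(2ab)
cos(C) = (3.2² + 3.9² − 1.5²)/(2·3.2·3.9) = (10.24 + 15.21 − 2.25)/24.96 = 23.2/24.96 ≈ 0.929487
C = arccos(0.929487) ≈ 21.645°

C = 21.64°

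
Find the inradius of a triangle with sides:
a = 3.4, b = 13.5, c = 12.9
r = Area/s where s is the semi-perimeter.
s = (3.4 + 13.5 + 12.9)/2 = 29.8/2 = 14.9
Area = √(s(s−a)(s−b)(s−c)) = √(14.9·11.5·1.4·2) ≈ √479.78 ≈ 21.9039
r ≈ 21.9039/14.9 ≈ 1.47006

r = 1.47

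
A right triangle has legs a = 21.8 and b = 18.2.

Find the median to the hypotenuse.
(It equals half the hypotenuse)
Hypotenuse c = √(a² + b²) = √(475.24 + 331.24) = √806.48 ≈ 28.3986
Median to hypotenuse = c/2 ≈ 28.3986/2 ≈ 14.1993

Median = 14.2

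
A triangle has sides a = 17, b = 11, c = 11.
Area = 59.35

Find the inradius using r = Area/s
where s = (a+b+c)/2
s = (17 + 11 + 11)/2 = 39/2 = 19.5
r = Area/s = 59.35/19.5 ≈ 3.04359

r = 3.044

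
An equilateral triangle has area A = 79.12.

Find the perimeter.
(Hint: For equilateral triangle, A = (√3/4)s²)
A = (√3/4)s²  ⇒  s² = 4A/√3 = 4·79.12/√3 = 316.48/1.73205 ≈ 182.72
s ≈ √182.72 ≈ 13.5174
Perimeter = 3s ≈ 3·13.5174 ≈ 40.5522

Perimeter = 40.55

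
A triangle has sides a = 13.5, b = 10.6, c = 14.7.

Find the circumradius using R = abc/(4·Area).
First find the area with Heron's formula.
s = (13.5 + 10.6 + 14.7)/2 = 19.4
Area = √(s(s−a)(s−b)(s−c)) = √(19.4·5.9·8.8·4.7) ≈ √4734.07 ≈ 68.8045
abc = 13.5·10.6·14.7 = 2103.57
R = abc/(4·Area) ≈ 2103.57/(4·68.8045) = 2103.57/275.218 ≈ 7.64328

R = 7.643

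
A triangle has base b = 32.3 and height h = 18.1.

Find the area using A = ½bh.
A = ½·b·h = ½·32.3·18.1 = ½·584.63 = 292.315

Area = 292.315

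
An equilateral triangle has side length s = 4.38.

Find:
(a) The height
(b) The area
(a) The height splits the triangle into two 30-60-90 halves: h = s·√3/2 = 4.38·1.73205/2 ≈ 7.58638/2 ≈ 3.79319
(b) Area = (√3/4)·s² = (√3/4)·4.38² = (√3/4)·19.1844 ≈ 0.433013·19.1844 ≈ 8.30709

Height = 3.793, Area = 8.307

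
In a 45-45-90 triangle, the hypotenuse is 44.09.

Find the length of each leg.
In a 45-45-90 triangle hypotenuse = leg·√2, so leg = hypotenuse/√2.
Leg = 44.09/√2 ≈ 44.09/1.41421 ≈ 31.1763

Each leg = 31.18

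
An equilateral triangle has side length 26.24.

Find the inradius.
r = Area/s with s the semi-perimeter.
Area = (√3/4)·26.24² = (√3/4)·688.5376 ≈ 0.433013·688.5376 ≈ 298.146
s = 3·26.24/2 = 39.36
r ≈ 298.146/39.36 ≈ 7.57484
(Equivalently r = side/(2√3) = 26.24/3.4641 ≈ 7.57484.)

r = 7.575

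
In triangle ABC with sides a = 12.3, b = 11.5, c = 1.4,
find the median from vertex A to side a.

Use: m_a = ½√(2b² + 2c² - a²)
m_a = ½√(2·11.5² + 2·1.4² − 12.3²) = ½√(2·132.25 + 2·1.96 − 151.29) = ½√(264.5 + 3.92 − 151.29) = ½√117.13
√117.13 ≈ 10.8227, so m_a ≈ 5.41133

m_a = 5.411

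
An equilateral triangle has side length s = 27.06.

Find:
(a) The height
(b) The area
(a) The height splits the triangle into two 30-60-90 halves: h = s·√3/2 = 27.06·1.73205/2 ≈ 46.8693/2 ≈ 23.4346
(b) Area = (√3/4)·s² = (√3/4)·27.06² = (√3/4)·732.2436 ≈ 0.433013·732.2436 ≈ 317.071

Height = 23.43, Area = 317.1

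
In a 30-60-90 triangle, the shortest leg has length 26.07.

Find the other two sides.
In a 30-60-90 triangle the sides are in ratio 1 : √3 : 2 (short leg : long leg : hypotenuse).
Long leg = 26.07·√3 ≈ 26.07·1.73205 ≈ 45.1546
Hypotenuse = 2·26.07 = 52.14

Long leg = 26.07√3 = 45.15, Hypotenuse = 52.14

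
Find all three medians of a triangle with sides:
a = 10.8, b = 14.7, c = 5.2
Median formula: m_a = ½√(2b² + 2c² − a²) (and cyclically). a² = 116.64, b² = 216.09, c² = 27.04.
m_a = ½√(2·216.09 + 2·27.04 − 116.64) = ½√369.62 ≈ ½·19.2255 ≈ 9.61275
m_b = ½√(2·116.64 + 2·27.04 − 216.09) = ½√71.27 ≈ ½·8.44216 ≈ 4.22108
m_c = ½√(2·116.64 + 2·216.09 − 27.04) = ½√638.42 ≈ ½·25.267 ≈ 12.6335

m_a = 9.613, m_b = 4.221, m_c = 12.63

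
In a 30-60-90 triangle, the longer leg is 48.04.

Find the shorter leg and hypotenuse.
In a 30-60-90 triangle the sides are in ratio 1 : √3 : 2, so short leg = long leg/√3 and hypotenuse = 2·(short leg).
Short leg = 48.04/√3 ≈ 48.04/1.73205 ≈ 27.7359
Hypotenuse = 2·27.7359 ≈ 55.4718

Short leg = 27.74, Hypotenuse = 55.47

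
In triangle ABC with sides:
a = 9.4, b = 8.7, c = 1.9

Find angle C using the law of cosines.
c² = a² + b² − 2ab·cos(C)  ⇒  cos(C) = (a² + b² − c²)/(2ab)
cos(C) = (9.4² + 8.7² − 1.9²)/(2·9.4·8.7) = (88.36 + 75.69 − 3.61)/163.56 = 160.44/163.56 ≈ 0.980924
C = arccos(0.980924) ≈ 11.2091°

C = 11.21°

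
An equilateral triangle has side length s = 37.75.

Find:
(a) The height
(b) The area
(a) The height splits the triangle into two 30-60-90 halves: h = s·√3/2 = 37.75·1.73205/2 ≈ 65.3849/2 ≈ 32.6925
(b) Area = (√3/4)·s² = (√3/4)·37.75² = (√3/4)·1425.0625 ≈ 0.433013·1425.0625 ≈ 617.07

Height = 32.69, Area = 617.1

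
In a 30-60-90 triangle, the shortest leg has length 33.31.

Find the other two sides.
In a 30-60-90 triangle the sides are in ratio 1 : √3 : 2 (short leg : long leg : hypotenuse).
Long leg = 33.31·√3 ≈ 33.31·1.73205 ≈ 57.6946
Hypotenuse = 2·33.31 = 66.62

Long leg = 33.31√3 = 57.69, Hypotenuse = 66.62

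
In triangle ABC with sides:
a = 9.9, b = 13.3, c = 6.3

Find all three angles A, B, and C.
Law of cosines for each angle (a² = 98.01, b² = 176.89, c² = 39.69):
cos(A) = (b² + c² − a²)/(2bc) = (176.89 + 39.69 − 98.01)/(2·13.3·6.3) = 118.57/167.58 ≈ 0.707543  ⇒  A ≈ 44.9647°
cos(B) = (a² + c² − b²)/(2ac) = (98.01 + 39.69 − 176.89)/(2·9.9·6.3) = -39.19/124.74 ≈ -0.314173  ⇒  B ≈ 108.311°
cos(C) = (a² + b² − c²)/(2ab) = (98.01 + 176.89 − 39.69)/(2·9.9·13.3) = 235.21/263.34 ≈ 0.89318  ⇒  C ≈ 26.7244°
Check: A + B + C ≈ 180°

A = 44.96°, B = 108.3°, C = 26.72°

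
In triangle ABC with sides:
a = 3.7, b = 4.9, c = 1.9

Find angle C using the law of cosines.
c² = a² + b² − 2ab·cos(C)  ⇒  cos(C) = (a² + b² − c²)/(2ab)
cos(C) = (3.7² + 4.9² − 1.9²)/(2·3.7·4.9) = (13.69 + 24.01 − 3.61)/36.26 = 34.09/36.26 ≈ 0.940154
C = arccos(0.940154) ≈ 19.9225°

C = 19.92°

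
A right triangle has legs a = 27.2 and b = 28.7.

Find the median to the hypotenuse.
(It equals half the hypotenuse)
Hypotenuse c = √(a² + b²) = √(739.84 + 823.69) = √1563.53 ≈ 39.5415
Median to hypotenuse = c/2 ≈ 39.5415/2 ≈ 19.7707

Median = 19.77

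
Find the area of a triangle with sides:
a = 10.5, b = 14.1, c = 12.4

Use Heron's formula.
s = (10.5 + 14.1 + 12.4)/2 = 37/2 = 18.5
s − a = 8, s − b = 4.4, s − c = 6.1
s(s−a)(s−b)(s−c) = 18.5·8·4.4·6.1 ≈ 3972.32
Area = √3972.32 ≈ 63.0263

Area = 63.03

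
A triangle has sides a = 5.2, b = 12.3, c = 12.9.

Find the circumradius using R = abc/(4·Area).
First find the area with Heron's formula.
s = (5.2 + 12.3 + 12.9)/2 = 15.2
Area = √(s(s−a)(s−b)(s−c)) = √(15.2·10·2.9·2.3) ≈ √1013.84 ≈ 31.8409
abc = 5.2·12.3·12.9 = 825.084
R = abc/(4·Area) ≈ 825.084/(4·31.8409) = 825.084/127.363 ≈ 6.47819

R = 6.478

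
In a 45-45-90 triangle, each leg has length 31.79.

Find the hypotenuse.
In a 45-45-90 triangle the sides are in ratio 1 : 1 : √2, so hypotenuse = leg·√2.
Hypotenuse = 31.79·√2 ≈ 31.79·1.41421 ≈ 44.9578

Hypotenuse = 31.79√2 = 44.96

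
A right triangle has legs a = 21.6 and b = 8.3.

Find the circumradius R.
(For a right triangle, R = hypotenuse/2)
Hypotenuse c = √(a² + b²) = √(466.56 + 68.89) = √535.45 ≈ 23.1398
R = c/2 ≈ 23.1398/2 ≈ 11.5699

R = 11.57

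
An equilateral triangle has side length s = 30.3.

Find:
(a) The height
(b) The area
(a) The height splits the triangle into two 30-60-90 halves: h = s·√3/2 = 30.3·1.73205/2 ≈ 52.4811/2 ≈ 26.2406
(b) Area = (√3/4)·s² = (√3/4)·30.3² = (√3/4)·918.09 ≈ 0.433013·918.09 ≈ 397.545

Height = 26.24, Area = 397.5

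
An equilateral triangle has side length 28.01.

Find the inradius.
r = Area/s with s the semi-perimeter.
Area = (√3/4)·28.01² = (√3/4)·784.5601 ≈ 0.433013·784.5601 ≈ 339.724
s = 3·28.01/2 = 42.015
r ≈ 339.724/42.015 ≈ 8.08579
(Equivalently r = side/(2√3) = 28.01/3.4641 ≈ 8.08579.)

r = 8.086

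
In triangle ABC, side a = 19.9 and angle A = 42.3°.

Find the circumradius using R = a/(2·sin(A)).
R = a/(2·sin(A)) = 19.9/(2·sin(42.3°))
sin(42.3°) ≈ 0.673013
R ≈ 19.9/(2·0.673013) = 19.9/1.34603 ≈ 14.7843

R = 14.78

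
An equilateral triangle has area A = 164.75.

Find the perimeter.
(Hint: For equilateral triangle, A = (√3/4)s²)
A = (√3/4)s²  ⇒  s² = 4A/√3 = 4·164.75/√3 = 659/1.73205 ≈ 380.474
s ≈ √380.474 ≈ 19.5057
Perimeter = 3s ≈ 3·19.5057 ≈ 58.5172

Perimeter = 58.52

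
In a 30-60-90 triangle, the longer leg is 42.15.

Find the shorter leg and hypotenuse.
In a 30-60-90 triangle the sides are in ratio 1 : √3 : 2, so short leg = long leg/√3 and hypotenuse = 2·(short leg).
Short leg = 42.15/√3 ≈ 42.15/1.73205 ≈ 24.3353
Hypotenuse = 2·24.3353 ≈ 48.6706

Short leg = 24.34, Hypotenuse = 48.67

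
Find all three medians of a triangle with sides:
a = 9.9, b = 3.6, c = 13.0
Median formula: m_a = ½√(2b² + 2c² − a²) (and cyclically). a² = 98.01, b² = 12.96, c² = 169.
m_a = ½√(2·12.96 + 2·169 − 98.01) = ½√265.91 ≈ ½·16.3067 ≈ 8.15337
m_b = ½√(2·98.01 + 2·169 − 12.96) = ½√521.06 ≈ ½·22.8267 ≈ 11.4134
m_c = ½√(2·98.01 + 2·12.96 − 169) = ½√52.94 ≈ ½·7.27599 ≈ 3.63799

m_a = 8.153, m_b = 11.41, m_c = 3.638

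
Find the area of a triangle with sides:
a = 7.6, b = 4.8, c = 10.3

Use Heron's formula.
s = (7.6 + 4.8 + 10.3)/2 = 22.7/2 = 11.35
s − a = 3.75, s − b = 6.55, s − c = 1.05
s(s−a)(s−b)(s−c) = 11.35·3.75·6.55·1.05 ≈ 292.724
Area = √292.724 ≈ 17.1092

Area = 17.11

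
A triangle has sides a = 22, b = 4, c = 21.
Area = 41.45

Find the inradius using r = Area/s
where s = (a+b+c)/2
s = (22 + 4 + 21)/2 = 47/2 = 23.5
r = Area/s = 41.45/23.5 ≈ 1.76383

r = 1.764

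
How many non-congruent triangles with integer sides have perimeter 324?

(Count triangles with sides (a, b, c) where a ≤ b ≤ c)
Let a ≤ b ≤ c with a + b + c = 324. The only binding inequality is a + b > c, i.e. 324 − c > c, so c < 324/2; and c ≥ 324/3 since c is the largest side.
So 108 ≤ c ≤ 161. For each c, b runs from ⌈(324 − c)/2⌉ up to c (then a = 324 − b − c satisfies 1 ≤ a ≤ b automatically), giving c − ⌈(324 − c)/2⌉ + 1 choices.
Summing over c: 1 + 2 + 4 + 5 + … + 79 + 80  (54 terms, c = 108, …, 161) = 2187
Check (closed form: nearest integer to p²/48 for even p, (p+3)²/48 for odd p): 324²/48 = 104976/48 ≈ 2187.00 → 2187

2187 triangles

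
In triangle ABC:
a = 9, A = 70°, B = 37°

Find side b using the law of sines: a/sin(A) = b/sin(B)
a/sin(A) = b/sin(B)  ⇒  b = a·sin(B)/sin(A) = 9·sin(37°)/sin(70°)
sin(37°) ≈ 0.601815, sin(70°) ≈ 0.939693
b ≈ 9·0.601815/0.939693 ≈ 5.41634/0.939693 ≈ 5.76394

b = 5.764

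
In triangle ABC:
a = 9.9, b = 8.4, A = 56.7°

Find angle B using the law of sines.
a/sin(A) = b/sin(B)  ⇒  sin(B) = b·sin(A)/a = 8.4·sin(56.7°)/9.9
sin(56.7°) ≈ 0.835807
sin(B) ≈ 8.4·0.835807/9.9 ≈ 7.02078/9.9 ≈ 0.70917
B = arcsin(0.70917) ≈ 45.1674°
(Since b ≤ a we need B ≤ A, so the obtuse alternative 180° − 45.1674° ≈ 134.833° is rejected.)

B = 45.17°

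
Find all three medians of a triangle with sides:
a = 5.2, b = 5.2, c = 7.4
Median formula: m_a = ½√(2b² + 2c² − a²) (and cyclically). a² = 27.04, b² = 27.04, c² = 54.76.
m_a = ½√(2·27.04 + 2·54.76 − 27.04) = ½√136.56 ≈ ½·11.6859 ≈ 5.84294
m_b = ½√(2·27.04 + 2·54.76 − 27.04) = ½√136.56 ≈ ½·11.6859 ≈ 5.84294
m_c = ½√(2·27.04 + 2·27.04 − 54.76) = ½√53.4 ≈ ½·7.30753 ≈ 3.65377

m_a = 5.843, m_b = 5.843, m_c = 3.654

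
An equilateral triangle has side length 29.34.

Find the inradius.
r = Area/s with s the semi-perimeter.
Area = (√3/4)·29.34² = (√3/4)·860.8356 ≈ 0.433013·860.8356 ≈ 372.753
s = 3·29.34/2 = 44.01
r ≈ 372.753/44.01 ≈ 8.46973
(Equivalently r = side/(2√3) = 29.34/3.4641 ≈ 8.46973.)

r = 8.47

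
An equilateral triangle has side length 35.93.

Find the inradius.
r = Area/s with s the semi-perimeter.
Area = (√3/4)·35.93² = (√3/4)·1290.9649 ≈ 0.433013·1290.9649 ≈ 559.004
s = 3·35.93/2 = 53.895
r ≈ 559.004/53.895 ≈ 10.3721
(Equivalently r = side/(2√3) = 35.93/3.4641 ≈ 10.3721.)

r = 10.37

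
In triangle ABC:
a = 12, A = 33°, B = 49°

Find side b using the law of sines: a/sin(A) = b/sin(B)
a/sin(A) = b/sin(B)  ⇒  b = a·sin(B)/sin(A) = 12·sin(49°)/sin(33°)
sin(49°) ≈ 0.75471, sin(33°) ≈ 0.544639
b ≈ 12·0.75471/0.544639 ≈ 9.05651/0.544639 ≈ 16.6285

b = 16.63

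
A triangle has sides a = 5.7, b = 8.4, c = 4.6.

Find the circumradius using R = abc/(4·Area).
First find the area with Heron's formula.
s = (5.7 + 8.4 + 4.6)/2 = 9.35
Area = √(s(s−a)(s−b)(s−c)) = √(9.35·3.65·0.95·4.75) ≈ √154 ≈ 12.4097
abc = 5.7·8.4·4.6 = 220.248
R = abc/(4·Area) ≈ 220.248/(4·12.4097) = 220.248/49.6387 ≈ 4.43702

R = 4.437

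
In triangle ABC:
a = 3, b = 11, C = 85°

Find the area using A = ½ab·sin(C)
A = ½·a·b·sin(C) = ½·3·11·sin(85°)
sin(85°) ≈ 0.996195
A ≈ ½·33·0.996195 = 16.5·0.996195 ≈ 16.4372

Area = 16.44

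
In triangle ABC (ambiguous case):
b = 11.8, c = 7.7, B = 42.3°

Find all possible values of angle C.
b/sin(B) = c/sin(C)  ⇒  sin(C) = c·sin(B)/b = 7.7·sin(42.3°)/11.8
sin(42.3°) ≈ 0.673013
sin(C) ≈ 7.7·0.673013/11.8 ≈ 5.1822/11.8 ≈ 0.439169
Candidate 1: C₁ = arcsin(0.439169) ≈ 26.0509°  →  A = 180° − 42.3° − 26.0509° ≈ 111.649° > 0, valid
Candidate 2: C₂ = 180° − C₁ ≈ 153.949°  →  A = 180° − 42.3° − 153.949° ≈ -16.2491° ≤ 0, not a valid triangle

C = 26.05° (one solution)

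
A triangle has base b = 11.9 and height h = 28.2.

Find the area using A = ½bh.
A = ½·b·h = ½·11.9·28.2 = ½·335.58 = 167.79

Area = 167.79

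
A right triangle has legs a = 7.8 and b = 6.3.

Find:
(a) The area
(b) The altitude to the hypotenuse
(a) The legs are perpendicular, so Area = ½·a·b = ½·7.8·6.3 = ½·49.14 = 24.57
(b) Hypotenuse c = √(a² + b²) = √(60.84 + 39.69) = √100.53 ≈ 10.0265
    Area = ½·c·h_c  ⇒  h_c = 2·Area/c = 49.14/10.0265 ≈ 4.90103

Area = 24.57, h_c = 4.901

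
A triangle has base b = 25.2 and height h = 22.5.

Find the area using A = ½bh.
A = ½·b·h = ½·25.2·22.5 = ½·567 = 283.5

Area = 283.5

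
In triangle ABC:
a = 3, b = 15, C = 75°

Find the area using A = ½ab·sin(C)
A = ½·a·b·sin(C) = ½·3·15·sin(75°)
sin(75°) ≈ 0.965926
A ≈ ½·45·0.965926 = 22.5·0.965926 ≈ 21.7333

Area = 21.73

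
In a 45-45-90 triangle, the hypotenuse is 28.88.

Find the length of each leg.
In a 45-45-90 triangle hypotenuse = leg·√2, so leg = hypotenuse/√2.
Leg = 28.88/√2 ≈ 28.88/1.41421 ≈ 20.4212

Each leg = 20.42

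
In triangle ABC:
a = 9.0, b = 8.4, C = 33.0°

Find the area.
Two sides and the included angle (SAS): A = ½·a·b·sin(C) = ½·9.0·8.4·sin(33.0°)
sin(33.0°) ≈ 0.544639
A ≈ ½·75.6·0.544639 = 37.8·0.544639 ≈ 20.5874

Area = 20.59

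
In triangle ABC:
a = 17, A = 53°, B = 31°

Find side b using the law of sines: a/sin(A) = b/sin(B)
a/sin(A) = b/sin(B)  ⇒  b = a·sin(B)/sin(A) = 17·sin(31°)/sin(53°)
sin(31°) ≈ 0.515038, sin(53°) ≈ 0.798636
b ≈ 17·0.515038/0.798636 ≈ 8.75565/0.798636 ≈ 10.9633

b = 10.96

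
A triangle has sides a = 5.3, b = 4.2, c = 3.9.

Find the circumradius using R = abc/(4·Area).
First find the area with Heron's formula.
s = (5.3 + 4.2 + 3.9)/2 = 6.7
Area = √(s(s−a)(s−b)(s−c)) = √(6.7·1.4·2.5·2.8) ≈ √65.66 ≈ 8.10309
abc = 5.3·4.2·3.9 = 86.814
R = abc/(4·Area) ≈ 86.814/(4·8.10309) = 86.814/32.4123 ≈ 2.67842

R = 2.678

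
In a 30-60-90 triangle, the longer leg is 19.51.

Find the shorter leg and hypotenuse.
In a 30-60-90 triangle the sides are in ratio 1 : √3 : 2, so short leg = long leg/√3 and hypotenuse = 2·(short leg).
Short leg = 19.51/√3 ≈ 19.51/1.73205 ≈ 11.2641
Hypotenuse = 2·11.2641 ≈ 22.5282

Short leg = 11.26, Hypotenuse = 22.53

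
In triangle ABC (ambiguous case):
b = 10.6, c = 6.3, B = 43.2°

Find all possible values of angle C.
b/sin(B) = c/sin(C)  ⇒  sin(C) = c·sin(B)/b = 6.3·sin(43.2°)/10.6
sin(43.2°) ≈ 0.684547
sin(C) ≈ 6.3·0.684547/10.6 ≈ 4.31265/10.6 ≈ 0.406853
Candidate 1: C₁ = arcsin(0.406853) ≈ 24.0073°  →  A = 180° − 43.2° − 24.0073° ≈ 112.793° > 0, valid
Candidate 2: C₂ = 180° − C₁ ≈ 155.993°  →  A = 180° − 43.2° − 155.993° ≈ -19.1927° ≤ 0, not a valid triangle

C = 24.01° (one solution)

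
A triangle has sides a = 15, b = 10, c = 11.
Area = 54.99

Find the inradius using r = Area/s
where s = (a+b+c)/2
s = (15 + 10 + 11)/2 = 36/2 = 18
r = Area/s = 54.99/18 ≈ 3.055

r = 3.055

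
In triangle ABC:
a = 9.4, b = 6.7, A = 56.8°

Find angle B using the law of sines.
a/sin(A) = b/sin(B)  ⇒  sin(B) = b·sin(A)/a = 6.7·sin(56.8°)/9.4
sin(56.8°) ≈ 0.836764
sin(B) ≈ 6.7·0.836764/9.4 ≈ 5.60632/9.4 ≈ 0.596417
B = arcsin(0.596417) ≈ 36.6137°
(Since b ≤ a we need B ≤ A, so the obtuse alternative 180° − 36.6137° ≈ 143.386° is rejected.)

B = 36.61°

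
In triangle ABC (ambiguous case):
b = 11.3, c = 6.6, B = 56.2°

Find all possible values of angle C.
b/sin(B) = c/sin(C)  ⇒  sin(C) = c·sin(B)/b = 6.6·sin(56.2°)/11.3
sin(56.2°) ≈ 0.830984
sin(C) ≈ 6.6·0.830984/11.3 ≈ 5.4845/11.3 ≈ 0.485354
Candidate 1: C₁ = arcsin(0.485354) ≈ 29.0357°  →  A = 180° − 56.2° − 29.0357° ≈ 94.7643° > 0, valid
Candidate 2: C₂ = 180° − C₁ ≈ 150.964°  →  A = 180° − 56.2° − 150.964° ≈ -27.1643° ≤ 0, not a valid triangle

C = 29.04° (one solution)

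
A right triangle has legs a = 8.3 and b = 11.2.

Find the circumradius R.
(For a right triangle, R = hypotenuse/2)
Hypotenuse c = √(a² + b²) = √(68.89 + 125.44) = √194.33 ≈ 13.9402
R = c/2 ≈ 13.9402/2 ≈ 6.97011

R = 6.97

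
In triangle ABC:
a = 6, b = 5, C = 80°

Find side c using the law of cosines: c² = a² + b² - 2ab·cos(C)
c² = 6² + 5² − 2·6·5·cos(80°)
cos(80°) ≈ 0.173648
c² ≈ 36 + 25 − 60·(0.173648) ≈ 61 − 10.4189 ≈ 50.5811
c ≈ √50.5811 ≈ 7.11204

c = 7.112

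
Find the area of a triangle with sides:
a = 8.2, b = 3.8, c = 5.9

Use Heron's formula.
s = (8.2 + 3.8 + 5.9)/2 = 17.9/2 = 8.95
s − a = 0.75, s − b = 5.15, s − c = 3.05
s(s−a)(s−b)(s−c) = 8.95·0.75·5.15·3.05 ≈ 105.437
Area = √105.437 ≈ 10.2682

Area = 10.27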